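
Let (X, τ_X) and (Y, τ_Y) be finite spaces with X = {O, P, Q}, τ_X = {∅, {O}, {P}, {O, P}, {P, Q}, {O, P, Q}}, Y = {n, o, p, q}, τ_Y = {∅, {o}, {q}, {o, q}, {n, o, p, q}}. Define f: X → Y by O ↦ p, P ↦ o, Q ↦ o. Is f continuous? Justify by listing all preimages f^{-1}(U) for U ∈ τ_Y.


f IS continuous.

Compute f^{-1}(U) for each U ∈ τ_Y:
  U = ∅: f^{-1}(U) = ∅ ∈ τ_X ✓.
  U = {o}: f^{-1}(U) = {P, Q} ∈ τ_X ✓.
  U = {q}: f^{-1}(U) = ∅ ∈ τ_X ✓.
  U = {o, q}: f^{-1}(U) = {P, Q} ∈ τ_X ✓.
  U = {n, o, p, q}: f^{-1}(U) = {O, P, Q} ∈ τ_X ✓.
Every preimage lies in τ_X, so f IS continuous.


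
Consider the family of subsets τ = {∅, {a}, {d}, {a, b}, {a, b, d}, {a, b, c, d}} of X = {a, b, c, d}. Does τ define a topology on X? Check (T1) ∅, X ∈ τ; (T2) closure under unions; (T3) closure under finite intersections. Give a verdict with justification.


τ is NOT a topology on X.

Axiom (T1): ∅ ∈ τ? Yes; X ∈ τ? Yes.
Axiom (T2/T3): check pairwise unions and intersections of members of τ.
Counterexample for (T2): {a} ∪ {d} = {a, d} ∉ τ. Therefore τ is NOT a topology.


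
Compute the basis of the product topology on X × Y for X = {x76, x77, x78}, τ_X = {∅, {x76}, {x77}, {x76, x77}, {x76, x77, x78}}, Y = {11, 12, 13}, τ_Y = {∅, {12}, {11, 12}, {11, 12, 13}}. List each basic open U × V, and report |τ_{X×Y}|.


Basis B = {∅ × ∅, {x76} × {12}, {x77} × {12}, {x76} × {11, 12}, {x76, x77} × {12}, {x77} × {11, 12}, {x76} × {11, 12, 13}, {x76, x77, x78} × {12}, {x77} × {11, 12, 13}, {x76, x77} × {11, 12}, {x76, x77} × {11, 12, 13}, {x76, x77, x78} × {11, 12}, {x76, x77, x78} × {11, 12, 13}}; |τ_{X×Y}| = 30.

Enumerate products U × V with U ∈ τ_X, V ∈ τ_Y (deduplicated):
  ∅ × ∅ = {} (∅)
  {x76} × {12} = {(x76,12)}
  {x77} × {12} = {(x77,12)}
  {x76} × {11, 12} = {(x76,11), (x76,12)}
  {x76, x77} × {12} = {(x76,12), (x77,12)}
  {x77} × {11, 12} = {(x77,11), (x77,12)}
  {x76} × {11, 12, 13} = {(x76,11), (x76,12), (x76,13)}
  {x76, x77, x78} × {12} = {(x76,12), (x77,12), (x78,12)}
  {x77} × {11, 12, 13} = {(x77,11), (x77,12), (x77,13)}
  {x76, x77} × {11, 12} = {(x76,11), (x76,12), (x77,11), (x77,12)}
  {x76, x77} × {11, 12, 13} = {(x76,11), (x76,12), (x76,13), (x77,11), (x77,12), (x77,13)}
  {x76, x77, x78} × {11, 12} = {(x76,11), (x76,12), (x77,11), (x77,12), (x78,11), (x78,12)}
  {x76, x77, x78} × {11, 12, 13} = {(x76,11), (x76,12), (x76,13), (x77,11), (x77,12), (x77,13), (x78,11), (x78,12), (x78,13)}
These 13 distinct sets form the basis B.
Close under arbitrary unions to get τ_{X×Y}; counting gives |τ_{X×Y}| = 30.


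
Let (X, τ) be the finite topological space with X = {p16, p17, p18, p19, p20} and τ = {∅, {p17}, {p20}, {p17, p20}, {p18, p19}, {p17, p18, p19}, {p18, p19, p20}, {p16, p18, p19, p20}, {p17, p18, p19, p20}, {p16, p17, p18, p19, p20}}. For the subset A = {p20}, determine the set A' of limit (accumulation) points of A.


A' = {p16}

For each x ∈ X, list the open sets U ∈ τ with x ∈ U, then check whether U ∩ (A ∖ {x}) ≠ ∅ for every such U.
  x = p16: opens ∋ x are {p16, p18, p19, p20}, {p16, p17, p18, p19, p20}; each meets A ∖ {p16}, so x IS a limit point.
  x = p17: open {p17} ∋ x has {p17} ∩ (A ∖ {p17}) = ∅, so x is NOT a limit point.
  x = p18: open {p18, p19} ∋ x has {p18, p19} ∩ (A ∖ {p18}) = ∅, so x is NOT a limit point.
  x = p19: open {p18, p19} ∋ x has {p18, p19} ∩ (A ∖ {p19}) = ∅, so x is NOT a limit point.
  x = p20: open {p20} ∋ x has {p20} ∩ (A ∖ {p20}) = ∅, so x is NOT a limit point.
Collecting: A' = {p16}.


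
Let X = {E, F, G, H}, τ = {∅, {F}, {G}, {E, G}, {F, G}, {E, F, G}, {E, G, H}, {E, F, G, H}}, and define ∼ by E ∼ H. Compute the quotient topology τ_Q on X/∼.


X/∼ = {[E=H], [F], [G]}; |τ_Q| = 6.

Equivalence classes: [E=H], [F], [G].
Quotient map π: X → X/∼ sends E ↦ [E=H], F ↦ [F], G ↦ [G], H ↦ [E=H].
For each subset V ⊆ X/∼, compute π^{-1}(V) ⊆ X and check whether π^{-1}(V) ∈ τ. V is open in τ_Q iff π^{-1}(V) ∈ τ.
  V = {}: π^{-1}(V) = ∅ ∈ τ ✓.
  V = {[E=H]}: π^{-1}(V) = {E, H} ∉ τ ✗.
  V = {[F]}: π^{-1}(V) = {F} ∈ τ ✓.
  V = {[E=H], [F]}: π^{-1}(V) = {E, F, H} ∉ τ ✗.
  V = {[G]}: π^{-1}(V) = {G} ∈ τ ✓.
  V = {[E=H], [G]}: π^{-1}(V) = {E, G, H} ∈ τ ✓.
  V = {[F], [G]}: π^{-1}(V) = {F, G} ∈ τ ✓.
  V = {[E=H], [F], [G]}: π^{-1}(V) = {E, F, G, H} ∈ τ ✓.
Open sets in the quotient: τ_Q = {{}, {[F]}, {[G]}, {[E=H], [G]}, {[F], [G]}, {[E=H], [F], [G]}} (6 elements).


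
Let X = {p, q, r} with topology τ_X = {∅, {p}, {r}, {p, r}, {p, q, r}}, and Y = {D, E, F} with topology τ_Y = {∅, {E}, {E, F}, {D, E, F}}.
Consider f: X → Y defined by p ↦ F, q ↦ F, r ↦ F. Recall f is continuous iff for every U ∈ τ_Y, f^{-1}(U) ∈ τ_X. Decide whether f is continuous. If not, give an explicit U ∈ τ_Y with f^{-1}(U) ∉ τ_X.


f IS continuous.

Compute f^{-1}(U) for each U ∈ τ_Y:
  U = ∅: f^{-1}(U) = ∅ ∈ τ_X ✓.
  U = {E}: f^{-1}(U) = ∅ ∈ τ_X ✓.
  U = {E, F}: f^{-1}(U) = {p, q, r} ∈ τ_X ✓.
  U = {D, E, F}: f^{-1}(U) = {p, q, r} ∈ τ_X ✓.
Every preimage lies in τ_X, so f IS continuous.


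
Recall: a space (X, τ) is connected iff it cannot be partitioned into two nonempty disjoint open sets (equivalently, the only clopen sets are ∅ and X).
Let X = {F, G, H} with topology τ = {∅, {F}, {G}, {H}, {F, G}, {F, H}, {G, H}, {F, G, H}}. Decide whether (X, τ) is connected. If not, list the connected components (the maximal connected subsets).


(X, τ) is disconnected; components = [{F}, {G}, {H}].

Find clopen sets (U ∈ τ with X ∖ U ∈ τ):
  U = ∅, X ∖ U = {F, G, H} — both open, so U is clopen.
  U = {F}, X ∖ U = {G, H} — both open, so U is clopen.
  U = {G}, X ∖ U = {F, H} — both open, so U is clopen.
  U = {H}, X ∖ U = {F, G} — both open, so U is clopen.
  U = {F, G}, X ∖ U = {H} — both open, so U is clopen.
  U = {F, H}, X ∖ U = {G} — both open, so U is clopen.
  U = {G, H}, X ∖ U = {F} — both open, so U is clopen.
  U = {F, G, H}, X ∖ U = ∅ — both open, so U is clopen.
Nontrivial clopen(s) exist: e.g. {F}. So (X, τ) is disconnected.
Compute connected components by grouping points that agree on all clopens:
  component: {F}
  component: {G}
  component: {H}


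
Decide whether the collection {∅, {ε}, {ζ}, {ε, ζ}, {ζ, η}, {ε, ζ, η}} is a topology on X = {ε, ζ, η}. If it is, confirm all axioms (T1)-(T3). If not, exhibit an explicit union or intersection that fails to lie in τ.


τ IS a topology on X.

Axiom (T1): ∅ ∈ τ? Yes; X ∈ τ? Yes.
Axiom (T2/T3): check pairwise unions and intersections of members of τ.
All pairwise intersections and unions checked — each lies in τ. Therefore τ satisfies (T1), (T2), (T3): it IS a topology on X.


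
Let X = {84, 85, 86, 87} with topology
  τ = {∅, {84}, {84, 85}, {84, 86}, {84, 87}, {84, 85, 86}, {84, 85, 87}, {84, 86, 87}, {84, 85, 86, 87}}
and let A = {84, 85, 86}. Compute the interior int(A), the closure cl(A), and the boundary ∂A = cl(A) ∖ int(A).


int(A) = {84, 85, 86}, cl(A) = {84, 85, 86, 87}, ∂A = {87}.

Closed sets in (X, τ) are complements of opens:
  closed(X, τ) = {∅, {85}, {86}, {87}, {85, 86}, {85, 87}, {86, 87}, {85, 86, 87}, {84, 85, 86, 87}}.
int(A) = ⋃ {U ∈ τ : U ⊆ A}. Opens contained in A: ∅, {84}, {84, 85}, {84, 86}, {84, 85, 86}.
Taking the union of these: int(A) = {84, 85, 86}.
cl(A) = ⋂ {C closed : A ⊆ C}. Closed sets containing A: {84, 85, 86, 87}.
Intersecting these: cl(A) = {84, 85, 86, 87}.
∂A = cl(A) ∖ int(A) = {84, 85, 86, 87} ∖ {84, 85, 86} = {87}.


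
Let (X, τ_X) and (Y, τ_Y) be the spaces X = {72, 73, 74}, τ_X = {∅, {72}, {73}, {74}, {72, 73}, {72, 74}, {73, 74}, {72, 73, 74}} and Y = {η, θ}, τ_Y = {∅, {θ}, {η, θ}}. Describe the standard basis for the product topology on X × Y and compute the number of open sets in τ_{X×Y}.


Basis B = {∅ × ∅, {72} × {θ}, {73} × {θ}, {74} × {θ}, {72} × {η, θ}, {72, 73} × {θ}, {72, 74} × {θ}, {73} × {η, θ}, {73, 74} × {θ}, {74} × {η, θ}, {72, 73, 74} × {θ}, {72, 73} × {η, θ}, {72, 74} × {η, θ}, {73, 74} × {η, θ}, {72, 73, 74} × {η, θ}}; |τ_{X×Y}| = 27.

Enumerate products U × V with U ∈ τ_X, V ∈ τ_Y (deduplicated):
  ∅ × ∅ = {} (∅)
  {72} × {θ} = {(72,θ)}
  {73} × {θ} = {(73,θ)}
  {74} × {θ} = {(74,θ)}
  {72} × {η, θ} = {(72,η), (72,θ)}
  {72, 73} × {θ} = {(72,θ), (73,θ)}
  {72, 74} × {θ} = {(72,θ), (74,θ)}
  {73} × {η, θ} = {(73,η), (73,θ)}
  {73, 74} × {θ} = {(73,θ), (74,θ)}
  {74} × {η, θ} = {(74,η), (74,θ)}
  {72, 73, 74} × {θ} = {(72,θ), (73,θ), (74,θ)}
  {72, 73} × {η, θ} = {(72,η), (72,θ), (73,η), (73,θ)}
  {72, 74} × {η, θ} = {(72,η), (72,θ), (74,η), (74,θ)}
  {73, 74} × {η, θ} = {(73,η), (73,θ), (74,η), (74,θ)}
  {72, 73, 74} × {η, θ} = {(72,η), (72,θ), (73,η), (73,θ), (74,η), (74,θ)}
These 15 distinct sets form the basis B.
Close under arbitrary unions to get τ_{X×Y}; counting gives |τ_{X×Y}| = 27.


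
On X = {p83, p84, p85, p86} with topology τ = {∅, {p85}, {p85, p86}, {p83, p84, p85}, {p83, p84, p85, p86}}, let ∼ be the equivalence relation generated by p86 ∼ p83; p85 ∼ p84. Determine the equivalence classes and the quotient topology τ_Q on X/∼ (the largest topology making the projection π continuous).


X/∼ = {[p83=p86], [p84=p85]}; |τ_Q| = 2.

Equivalence classes: [p83=p86], [p84=p85].
Quotient map π: X → X/∼ sends p83 ↦ [p83=p86], p84 ↦ [p84=p85], p85 ↦ [p84=p85], p86 ↦ [p83=p86].
For each subset V ⊆ X/∼, compute π^{-1}(V) ⊆ X and check whether π^{-1}(V) ∈ τ. V is open in τ_Q iff π^{-1}(V) ∈ τ.
  V = {}: π^{-1}(V) = ∅ ∈ τ ✓.
  V = {[p83=p86]}: π^{-1}(V) = {p83, p86} ∉ τ ✗.
  V = {[p84=p85]}: π^{-1}(V) = {p84, p85} ∉ τ ✗.
  V = {[p83=p86], [p84=p85]}: π^{-1}(V) = {p83, p84, p85, p86} ∈ τ ✓.
Open sets in the quotient: τ_Q = {{}, {[p83=p86], [p84=p85]}} (2 elements).


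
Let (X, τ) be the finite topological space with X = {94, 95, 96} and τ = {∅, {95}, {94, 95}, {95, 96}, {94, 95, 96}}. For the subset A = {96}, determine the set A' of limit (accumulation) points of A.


A' = ∅

For each x ∈ X, list the open sets U ∈ τ with x ∈ U, then check whether U ∩ (A ∖ {x}) ≠ ∅ for every such U.
  x = 94: open {94, 95} ∋ x has {94, 95} ∩ (A ∖ {94}) = ∅, so x is NOT a limit point.
  x = 95: open {95} ∋ x has {95} ∩ (A ∖ {95}) = ∅, so x is NOT a limit point.
  x = 96: open {95, 96} ∋ x has {95, 96} ∩ (A ∖ {96}) = ∅, so x is NOT a limit point.
Collecting: A' = ∅.


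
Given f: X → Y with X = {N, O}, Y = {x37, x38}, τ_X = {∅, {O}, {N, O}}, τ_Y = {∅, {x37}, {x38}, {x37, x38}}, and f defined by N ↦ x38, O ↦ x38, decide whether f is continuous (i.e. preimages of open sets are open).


f IS continuous.

Compute f^{-1}(U) for each U ∈ τ_Y:
  U = ∅: f^{-1}(U) = ∅ ∈ τ_X ✓.
  U = {x37}: f^{-1}(U) = ∅ ∈ τ_X ✓.
  U = {x38}: f^{-1}(U) = {N, O} ∈ τ_X ✓.
  U = {x37, x38}: f^{-1}(U) = {N, O} ∈ τ_X ✓.
Every preimage lies in τ_X, so f IS continuous.


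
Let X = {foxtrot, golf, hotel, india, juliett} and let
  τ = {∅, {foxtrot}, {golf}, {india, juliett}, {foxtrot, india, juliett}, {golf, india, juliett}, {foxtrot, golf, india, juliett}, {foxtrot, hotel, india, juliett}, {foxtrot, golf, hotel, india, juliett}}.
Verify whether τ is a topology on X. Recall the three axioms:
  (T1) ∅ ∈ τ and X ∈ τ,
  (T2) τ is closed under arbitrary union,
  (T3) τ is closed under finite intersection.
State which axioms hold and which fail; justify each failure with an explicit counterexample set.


τ is NOT a topology on X.

Axiom (T1): ∅ ∈ τ? Yes; X ∈ τ? Yes.
Axiom (T2/T3): check pairwise unions and intersections of members of τ.
Counterexample for (T2): {foxtrot} ∪ {golf} = {foxtrot, golf} ∉ τ. Therefore τ is NOT a topology.


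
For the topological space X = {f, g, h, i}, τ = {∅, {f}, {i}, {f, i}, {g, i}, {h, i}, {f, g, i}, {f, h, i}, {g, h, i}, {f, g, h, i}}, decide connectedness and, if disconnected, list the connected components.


(X, τ) is disconnected; components = [{f}, {g, h, i}].

Find clopen sets (U ∈ τ with X ∖ U ∈ τ):
  U = ∅, X ∖ U = {f, g, h, i} — both open, so U is clopen.
  U = {f}, X ∖ U = {g, h, i} — both open, so U is clopen.
  U = {g, h, i}, X ∖ U = {f} — both open, so U is clopen.
  U = {f, g, h, i}, X ∖ U = ∅ — both open, so U is clopen.
Nontrivial clopen(s) exist: e.g. {f}. So (X, τ) is disconnected.
Compute connected components by grouping points that agree on all clopens:
  component: {f}
  component: {g, h, i}


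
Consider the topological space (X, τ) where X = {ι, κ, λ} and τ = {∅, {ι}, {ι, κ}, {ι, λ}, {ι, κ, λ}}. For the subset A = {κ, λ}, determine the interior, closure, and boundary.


int(A) = ∅, cl(A) = {κ, λ}, ∂A = {κ, λ}.

Closed sets in (X, τ) are complements of opens:
  closed(X, τ) = {∅, {κ}, {λ}, {κ, λ}, {ι, κ, λ}}.
int(A) = ⋃ {U ∈ τ : U ⊆ A}. Opens contained in A: ∅.
Taking the union of these: int(A) = ∅.
cl(A) = ⋂ {C closed : A ⊆ C}. Closed sets containing A: {κ, λ}, {ι, κ, λ}.
Intersecting these: cl(A) = {κ, λ}.
∂A = cl(A) ∖ int(A) = {κ, λ} ∖ ∅ = {κ, λ}.


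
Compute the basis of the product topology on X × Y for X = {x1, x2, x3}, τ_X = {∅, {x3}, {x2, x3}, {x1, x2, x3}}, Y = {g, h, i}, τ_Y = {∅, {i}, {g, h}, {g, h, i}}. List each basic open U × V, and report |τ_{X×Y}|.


Basis B = {∅ × ∅, {x3} × {i}, {x2, x3} × {i}, {x3} × {g, h}, {x1, x2, x3} × {i}, {x3} × {g, h, i}, {x2, x3} × {g, h}, {x1, x2, x3} × {g, h}, {x2, x3} × {g, h, i}, {x1, x2, x3} × {g, h, i}}; |τ_{X×Y}| = 16.

Enumerate products U × V with U ∈ τ_X, V ∈ τ_Y (deduplicated):
  ∅ × ∅ = {} (∅)
  {x3} × {i} = {(x3,i)}
  {x2, x3} × {i} = {(x2,i), (x3,i)}
  {x3} × {g, h} = {(x3,g), (x3,h)}
  {x1, x2, x3} × {i} = {(x1,i), (x2,i), (x3,i)}
  {x3} × {g, h, i} = {(x3,g), (x3,h), (x3,i)}
  {x2, x3} × {g, h} = {(x2,g), (x2,h), (x3,g), (x3,h)}
  {x1, x2, x3} × {g, h} = {(x1,g), (x1,h), (x2,g), (x2,h), (x3,g), (x3,h)}
  {x2, x3} × {g, h, i} = {(x2,g), (x2,h), (x2,i), (x3,g), (x3,h), (x3,i)}
  {x1, x2, x3} × {g, h, i} = {(x1,g), (x1,h), (x1,i), (x2,g), (x2,h), (x2,i), (x3,g), (x3,h), (x3,i)}
These 10 distinct sets form the basis B.
Close under arbitrary unions to get τ_{X×Y}; counting gives |τ_{X×Y}| = 16.


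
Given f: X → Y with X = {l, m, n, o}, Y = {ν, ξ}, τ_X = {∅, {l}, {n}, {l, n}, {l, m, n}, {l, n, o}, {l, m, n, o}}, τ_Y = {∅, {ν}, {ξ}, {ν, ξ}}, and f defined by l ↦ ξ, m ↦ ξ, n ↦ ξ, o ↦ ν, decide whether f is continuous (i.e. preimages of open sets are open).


f is NOT continuous.

Compute f^{-1}(U) for each U ∈ τ_Y:
  U = ∅: f^{-1}(U) = ∅ ∈ τ_X ✓.
  U = {ν}: f^{-1}(U) = {o} ∉ τ_X ✗.
  U = {ξ}: f^{-1}(U) = {l, m, n} ∈ τ_X ✓.
  U = {ν, ξ}: f^{-1}(U) = {l, m, n, o} ∈ τ_X ✓.
Found U = {ν} with f^{-1}(U) = {o} not in τ_X. Therefore f is NOT continuous.


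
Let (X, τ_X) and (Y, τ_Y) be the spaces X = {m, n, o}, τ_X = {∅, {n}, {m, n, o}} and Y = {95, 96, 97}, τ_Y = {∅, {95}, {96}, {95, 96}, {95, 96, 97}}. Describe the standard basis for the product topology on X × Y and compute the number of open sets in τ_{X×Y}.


Basis B = {∅ × ∅, {n} × {95}, {n} × {96}, {n} × {95, 96}, {m, n, o} × {95}, {m, n, o} × {96}, {n} × {95, 96, 97}, {m, n, o} × {95, 96}, {m, n, o} × {95, 96, 97}}; |τ_{X×Y}| = 14.

Enumerate products U × V with U ∈ τ_X, V ∈ τ_Y (deduplicated):
  ∅ × ∅ = {} (∅)
  {n} × {95} = {(n,95)}
  {n} × {96} = {(n,96)}
  {n} × {95, 96} = {(n,95), (n,96)}
  {m, n, o} × {95} = {(m,95), (n,95), (o,95)}
  {m, n, o} × {96} = {(m,96), (n,96), (o,96)}
  {n} × {95, 96, 97} = {(n,95), (n,96), (n,97)}
  {m, n, o} × {95, 96} = {(m,95), (m,96), (n,95), (n,96), (o,95), (o,96)}
  {m, n, o} × {95, 96, 97} = {(m,95), (m,96), (m,97), (n,95), (n,96), (n,97), (o,95), (o,96), (o,97)}
These 9 distinct sets form the basis B.
Close under arbitrary unions to get τ_{X×Y}; counting gives |τ_{X×Y}| = 14.


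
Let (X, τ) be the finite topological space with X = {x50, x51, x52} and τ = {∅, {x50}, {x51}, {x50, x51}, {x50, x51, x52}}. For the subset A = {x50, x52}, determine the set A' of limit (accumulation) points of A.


A' = {x52}

For each x ∈ X, list the open sets U ∈ τ with x ∈ U, then check whether U ∩ (A ∖ {x}) ≠ ∅ for every such U.
  x = x50: open {x50} ∋ x has {x50} ∩ (A ∖ {x50}) = ∅, so x is NOT a limit point.
  x = x51: open {x51} ∋ x has {x51} ∩ (A ∖ {x51}) = ∅, so x is NOT a limit point.
  x = x52: opens ∋ x are {x50, x51, x52}; each meets A ∖ {x52}, so x IS a limit point.
Collecting: A' = {x52}.


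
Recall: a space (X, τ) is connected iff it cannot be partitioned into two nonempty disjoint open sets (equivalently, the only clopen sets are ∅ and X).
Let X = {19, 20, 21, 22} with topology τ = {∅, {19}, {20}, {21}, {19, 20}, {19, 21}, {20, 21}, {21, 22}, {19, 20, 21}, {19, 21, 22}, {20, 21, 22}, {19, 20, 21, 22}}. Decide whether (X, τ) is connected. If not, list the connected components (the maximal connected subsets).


(X, τ) is disconnected; components = [{19}, {20}, {21, 22}].

Find clopen sets (U ∈ τ with X ∖ U ∈ τ):
  U = ∅, X ∖ U = {19, 20, 21, 22} — both open, so U is clopen.
  U = {19}, X ∖ U = {20, 21, 22} — both open, so U is clopen.
  U = {20}, X ∖ U = {19, 21, 22} — both open, so U is clopen.
  U = {19, 20}, X ∖ U = {21, 22} — both open, so U is clopen.
  U = {21, 22}, X ∖ U = {19, 20} — both open, so U is clopen.
  U = {19, 21, 22}, X ∖ U = {20} — both open, so U is clopen.
  U = {20, 21, 22}, X ∖ U = {19} — both open, so U is clopen.
  U = {19, 20, 21, 22}, X ∖ U = ∅ — both open, so U is clopen.
Nontrivial clopen(s) exist: e.g. {20, 21, 22}. So (X, τ) is disconnected.
Compute connected components by grouping points that agree on all clopens:
  component: {19}
  component: {20}
  component: {21, 22}


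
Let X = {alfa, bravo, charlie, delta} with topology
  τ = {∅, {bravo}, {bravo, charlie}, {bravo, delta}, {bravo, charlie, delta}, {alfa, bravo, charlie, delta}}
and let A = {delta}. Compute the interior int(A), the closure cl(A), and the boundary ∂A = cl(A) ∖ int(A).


int(A) = ∅, cl(A) = {alfa, delta}, ∂A = {alfa, delta}.

Closed sets in (X, τ) are complements of opens:
  closed(X, τ) = {∅, {alfa}, {alfa, charlie}, {alfa, delta}, {alfa, charlie, delta}, {alfa, bravo, charlie, delta}}.
int(A) = ⋃ {U ∈ τ : U ⊆ A}. Opens contained in A: ∅.
Taking the union of these: int(A) = ∅.
cl(A) = ⋂ {C closed : A ⊆ C}. Closed sets containing A: {alfa, delta}, {alfa, charlie, delta}, {alfa, bravo, charlie, delta}.
Intersecting these: cl(A) = {alfa, delta}.
∂A = cl(A) ∖ int(A) = {alfa, delta} ∖ ∅ = {alfa, delta}.


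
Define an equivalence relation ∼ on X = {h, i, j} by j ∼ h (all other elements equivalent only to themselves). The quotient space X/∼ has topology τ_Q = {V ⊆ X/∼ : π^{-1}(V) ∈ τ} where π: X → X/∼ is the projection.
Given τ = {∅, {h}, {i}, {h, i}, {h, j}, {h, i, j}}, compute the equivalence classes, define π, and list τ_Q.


X/∼ = {[h=j], [i]}; |τ_Q| = 4.

Equivalence classes: [h=j], [i].
Quotient map π: X → X/∼ sends h ↦ [h=j], i ↦ [i], j ↦ [h=j].
For each subset V ⊆ X/∼, compute π^{-1}(V) ⊆ X and check whether π^{-1}(V) ∈ τ. V is open in τ_Q iff π^{-1}(V) ∈ τ.
  V = {}: π^{-1}(V) = ∅ ∈ τ ✓.
  V = {[h=j]}: π^{-1}(V) = {h, j} ∈ τ ✓.
  V = {[i]}: π^{-1}(V) = {i} ∈ τ ✓.
  V = {[h=j], [i]}: π^{-1}(V) = {h, i, j} ∈ τ ✓.
Open sets in the quotient: τ_Q = {{}, {[h=j]}, {[i]}, {[h=j], [i]}} (4 elements).


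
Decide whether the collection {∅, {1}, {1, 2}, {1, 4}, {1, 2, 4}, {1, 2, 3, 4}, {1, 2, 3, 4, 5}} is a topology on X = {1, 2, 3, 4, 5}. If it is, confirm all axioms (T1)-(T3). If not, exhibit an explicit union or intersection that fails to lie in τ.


τ IS a topology on X.

Axiom (T1): ∅ ∈ τ? Yes; X ∈ τ? Yes.
Axiom (T2/T3): check pairwise unions and intersections of members of τ.
All pairwise intersections and unions checked — each lies in τ. Therefore τ satisfies (T1), (T2), (T3): it IS a topology on X.


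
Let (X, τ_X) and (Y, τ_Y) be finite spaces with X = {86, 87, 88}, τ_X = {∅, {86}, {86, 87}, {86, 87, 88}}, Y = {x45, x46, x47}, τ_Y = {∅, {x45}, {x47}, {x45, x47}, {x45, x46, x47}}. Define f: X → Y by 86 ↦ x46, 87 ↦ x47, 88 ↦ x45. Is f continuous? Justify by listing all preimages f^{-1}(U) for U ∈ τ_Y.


f is NOT continuous.

Compute f^{-1}(U) for each U ∈ τ_Y:
  U = ∅: f^{-1}(U) = ∅ ∈ τ_X ✓.
  U = {x45}: f^{-1}(U) = {88} ∉ τ_X ✗.
  U = {x47}: f^{-1}(U) = {87} ∉ τ_X ✗.
  U = {x45, x47}: f^{-1}(U) = {87, 88} ∉ τ_X ✗.
  U = {x45, x46, x47}: f^{-1}(U) = {86, 87, 88} ∈ τ_X ✓.
Found U = {x45} with f^{-1}(U) = {88} not in τ_X. Therefore f is NOT continuous.


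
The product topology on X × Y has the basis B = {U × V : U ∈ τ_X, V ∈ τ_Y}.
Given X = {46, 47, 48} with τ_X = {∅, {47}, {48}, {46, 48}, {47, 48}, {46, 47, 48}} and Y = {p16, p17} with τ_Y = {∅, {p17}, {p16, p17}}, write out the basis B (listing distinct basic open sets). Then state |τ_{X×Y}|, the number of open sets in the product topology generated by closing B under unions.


Basis B = {∅ × ∅, {47} × {p17}, {48} × {p17}, {46, 48} × {p17}, {47} × {p16, p17}, {47, 48} × {p17}, {48} × {p16, p17}, {46, 47, 48} × {p17}, {46, 48} × {p16, p17}, {47, 48} × {p16, p17}, {46, 47, 48} × {p16, p17}}; |τ_{X×Y}| = 18.

Enumerate products U × V with U ∈ τ_X, V ∈ τ_Y (deduplicated):
  ∅ × ∅ = {} (∅)
  {47} × {p17} = {(47,p17)}
  {48} × {p17} = {(48,p17)}
  {46, 48} × {p17} = {(46,p17), (48,p17)}
  {47} × {p16, p17} = {(47,p16), (47,p17)}
  {47, 48} × {p17} = {(47,p17), (48,p17)}
  {48} × {p16, p17} = {(48,p16), (48,p17)}
  {46, 47, 48} × {p17} = {(46,p17), (47,p17), (48,p17)}
  {46, 48} × {p16, p17} = {(46,p16), (46,p17), (48,p16), (48,p17)}
  {47, 48} × {p16, p17} = {(47,p16), (47,p17), (48,p16), (48,p17)}
  {46, 47, 48} × {p16, p17} = {(46,p16), (46,p17), (47,p16), (47,p17), (48,p16), (48,p17)}
These 11 distinct sets form the basis B.
Close under arbitrary unions to get τ_{X×Y}; counting gives |τ_{X×Y}| = 18.


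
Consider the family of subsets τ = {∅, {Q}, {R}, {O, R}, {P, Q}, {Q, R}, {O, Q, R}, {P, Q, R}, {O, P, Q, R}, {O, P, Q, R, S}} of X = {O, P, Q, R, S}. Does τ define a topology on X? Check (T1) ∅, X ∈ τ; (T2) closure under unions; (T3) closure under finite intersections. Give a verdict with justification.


τ IS a topology on X.

Axiom (T1): ∅ ∈ τ? Yes; X ∈ τ? Yes.
Axiom (T2/T3): check pairwise unions and intersections of members of τ.
All pairwise intersections and unions checked — each lies in τ. Therefore τ satisfies (T1), (T2), (T3): it IS a topology on X.


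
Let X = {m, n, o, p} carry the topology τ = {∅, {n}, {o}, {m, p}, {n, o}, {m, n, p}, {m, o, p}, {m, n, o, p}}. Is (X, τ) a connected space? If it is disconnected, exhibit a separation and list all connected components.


(X, τ) is disconnected; components = [{n}, {o}, {m, p}].

Find clopen sets (U ∈ τ with X ∖ U ∈ τ):
  U = ∅, X ∖ U = {m, n, o, p} — both open, so U is clopen.
  U = {n}, X ∖ U = {m, o, p} — both open, so U is clopen.
  U = {o}, X ∖ U = {m, n, p} — both open, so U is clopen.
  U = {m, p}, X ∖ U = {n, o} — both open, so U is clopen.
  U = {n, o}, X ∖ U = {m, p} — both open, so U is clopen.
  U = {m, n, p}, X ∖ U = {o} — both open, so U is clopen.
  U = {m, o, p}, X ∖ U = {n} — both open, so U is clopen.
  U = {m, n, o, p}, X ∖ U = ∅ — both open, so U is clopen.
Nontrivial clopen(s) exist: e.g. {m, o, p}. So (X, τ) is disconnected.
Compute connected components by grouping points that agree on all clopens:
  component: {n}
  component: {o}
  component: {m, p}


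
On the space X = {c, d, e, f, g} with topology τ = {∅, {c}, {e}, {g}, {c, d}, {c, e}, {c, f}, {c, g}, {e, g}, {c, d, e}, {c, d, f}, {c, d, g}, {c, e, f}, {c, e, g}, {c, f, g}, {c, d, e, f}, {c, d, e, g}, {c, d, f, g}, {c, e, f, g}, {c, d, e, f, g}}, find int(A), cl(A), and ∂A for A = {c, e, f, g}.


int(A) = {c, e, f, g}, cl(A) = {c, d, e, f, g}, ∂A = {d}.

Closed sets in (X, τ) are complements of opens:
  closed(X, τ) = {∅, {d}, {e}, {f}, {g}, {d, e}, {d, f}, {d, g}, {e, f}, {e, g}, {f, g}, {c, d, f}, {d, e, f}, {d, e, g}, {d, f, g}, {e, f, g}, {c, d, e, f}, {c, d, f, g}, {d, e, f, g}, {c, d, e, f, g}}.
int(A) = ⋃ {U ∈ τ : U ⊆ A}. Opens contained in A: ∅, {c}, {e}, {g}, {c, e}, {c, f}, {c, g}, {e, g}, {c, e, f}, {c, e, g}, {c, f, g}, {c, e, f, g}.
Taking the union of these: int(A) = {c, e, f, g}.
cl(A) = ⋂ {C closed : A ⊆ C}. Closed sets containing A: {c, d, e, f, g}.
Intersecting these: cl(A) = {c, d, e, f, g}.
∂A = cl(A) ∖ int(A) = {c, d, e, f, g} ∖ {c, e, f, g} = {d}.


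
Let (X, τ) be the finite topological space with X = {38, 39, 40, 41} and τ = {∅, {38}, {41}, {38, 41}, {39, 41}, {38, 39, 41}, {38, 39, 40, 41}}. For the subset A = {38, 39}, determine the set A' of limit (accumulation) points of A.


A' = {40}

For each x ∈ X, list the open sets U ∈ τ with x ∈ U, then check whether U ∩ (A ∖ {x}) ≠ ∅ for every such U.
  x = 38: open {38} ∋ x has {38} ∩ (A ∖ {38}) = ∅, so x is NOT a limit point.
  x = 39: open {39, 41} ∋ x has {39, 41} ∩ (A ∖ {39}) = ∅, so x is NOT a limit point.
  x = 40: opens ∋ x are {38, 39, 40, 41}; each meets A ∖ {40}, so x IS a limit point.
  x = 41: open {41} ∋ x has {41} ∩ (A ∖ {41}) = ∅, so x is NOT a limit point.
Collecting: A' = {40}.


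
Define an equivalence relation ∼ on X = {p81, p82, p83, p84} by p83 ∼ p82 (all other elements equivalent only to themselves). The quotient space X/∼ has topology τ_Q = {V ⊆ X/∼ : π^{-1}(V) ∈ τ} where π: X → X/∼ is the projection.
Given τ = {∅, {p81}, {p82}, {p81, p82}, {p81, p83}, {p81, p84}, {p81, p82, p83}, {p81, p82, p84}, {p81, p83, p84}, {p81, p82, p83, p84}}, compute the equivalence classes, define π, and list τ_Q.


X/∼ = {[p81], [p82=p83], [p84]}; |τ_Q| = 5.

Equivalence classes: [p81], [p82=p83], [p84].
Quotient map π: X → X/∼ sends p81 ↦ [p81], p82 ↦ [p82=p83], p83 ↦ [p82=p83], p84 ↦ [p84].
For each subset V ⊆ X/∼, compute π^{-1}(V) ⊆ X and check whether π^{-1}(V) ∈ τ. V is open in τ_Q iff π^{-1}(V) ∈ τ.
  V = {}: π^{-1}(V) = ∅ ∈ τ ✓.
  V = {[p81]}: π^{-1}(V) = {p81} ∈ τ ✓.
  V = {[p82=p83]}: π^{-1}(V) = {p82, p83} ∉ τ ✗.
  V = {[p81], [p82=p83]}: π^{-1}(V) = {p81, p82, p83} ∈ τ ✓.
  V = {[p84]}: π^{-1}(V) = {p84} ∉ τ ✗.
  V = {[p81], [p84]}: π^{-1}(V) = {p81, p84} ∈ τ ✓.
  V = {[p82=p83], [p84]}: π^{-1}(V) = {p82, p83, p84} ∉ τ ✗.
  V = {[p81], [p82=p83], [p84]}: π^{-1}(V) = {p81, p82, p83, p84} ∈ τ ✓.
Open sets in the quotient: τ_Q = {{}, {[p81]}, {[p81], [p82=p83]}, {[p81], [p84]}, {[p81], [p82=p83], [p84]}} (5 elements).


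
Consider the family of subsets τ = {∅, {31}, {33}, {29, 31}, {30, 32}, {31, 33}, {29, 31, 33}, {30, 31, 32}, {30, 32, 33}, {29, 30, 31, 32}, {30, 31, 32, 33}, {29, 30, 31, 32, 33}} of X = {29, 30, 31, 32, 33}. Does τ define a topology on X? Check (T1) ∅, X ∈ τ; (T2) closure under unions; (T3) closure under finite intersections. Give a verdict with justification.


τ IS a topology on X.

Axiom (T1): ∅ ∈ τ? Yes; X ∈ τ? Yes.
Axiom (T2/T3): check pairwise unions and intersections of members of τ.
All pairwise intersections and unions checked — each lies in τ. Therefore τ satisfies (T1), (T2), (T3): it IS a topology on X.


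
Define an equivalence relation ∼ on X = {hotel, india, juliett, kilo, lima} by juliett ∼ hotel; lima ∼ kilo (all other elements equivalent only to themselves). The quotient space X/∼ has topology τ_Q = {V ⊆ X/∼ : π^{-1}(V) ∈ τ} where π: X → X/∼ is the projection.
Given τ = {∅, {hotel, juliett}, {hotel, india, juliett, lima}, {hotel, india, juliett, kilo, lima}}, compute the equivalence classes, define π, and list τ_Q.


X/∼ = {[hotel=juliett], [india], [kilo=lima]}; |τ_Q| = 3.

Equivalence classes: [hotel=juliett], [india], [kilo=lima].
Quotient map π: X → X/∼ sends hotel ↦ [hotel=juliett], india ↦ [india], juliett ↦ [hotel=juliett], kilo ↦ [kilo=lima], lima ↦ [kilo=lima].
For each subset V ⊆ X/∼, compute π^{-1}(V) ⊆ X and check whether π^{-1}(V) ∈ τ. V is open in τ_Q iff π^{-1}(V) ∈ τ.
  V = {}: π^{-1}(V) = ∅ ∈ τ ✓.
  V = {[hotel=juliett]}: π^{-1}(V) = {hotel, juliett} ∈ τ ✓.
  V = {[india]}: π^{-1}(V) = {india} ∉ τ ✗.
  V = {[hotel=juliett], [india]}: π^{-1}(V) = {hotel, india, juliett} ∉ τ ✗.
  V = {[kilo=lima]}: π^{-1}(V) = {kilo, lima} ∉ τ ✗.
  V = {[hotel=juliett], [kilo=lima]}: π^{-1}(V) = {hotel, juliett, kilo, lima} ∉ τ ✗.
  V = {[india], [kilo=lima]}: π^{-1}(V) = {india, kilo, lima} ∉ τ ✗.
  V = {[hotel=juliett], [india], [kilo=lima]}: π^{-1}(V) = {hotel, india, juliett, kilo, lima} ∈ τ ✓.
Open sets in the quotient: τ_Q = {{}, {[hotel=juliett]}, {[hotel=juliett], [india], [kilo=lima]}} (3 elements).


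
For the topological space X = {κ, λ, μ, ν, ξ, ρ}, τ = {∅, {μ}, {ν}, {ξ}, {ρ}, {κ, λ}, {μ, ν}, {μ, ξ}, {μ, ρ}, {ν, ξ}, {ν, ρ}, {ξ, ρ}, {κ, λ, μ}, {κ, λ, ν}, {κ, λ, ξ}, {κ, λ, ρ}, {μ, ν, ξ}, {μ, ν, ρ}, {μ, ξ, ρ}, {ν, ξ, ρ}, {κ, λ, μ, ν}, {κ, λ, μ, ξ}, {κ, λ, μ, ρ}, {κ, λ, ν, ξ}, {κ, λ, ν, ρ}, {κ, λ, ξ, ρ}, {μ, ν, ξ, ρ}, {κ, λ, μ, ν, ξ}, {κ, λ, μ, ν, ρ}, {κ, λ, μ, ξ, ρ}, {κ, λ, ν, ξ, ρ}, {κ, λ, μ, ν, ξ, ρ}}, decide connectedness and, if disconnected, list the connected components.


(X, τ) is disconnected; components = [{μ}, {ν}, {ξ}, {ρ}, {κ, λ}].

Find clopen sets (U ∈ τ with X ∖ U ∈ τ):
  U = ∅, X ∖ U = {κ, λ, μ, ν, ξ, ρ} — both open, so U is clopen.
  U = {μ}, X ∖ U = {κ, λ, ν, ξ, ρ} — both open, so U is clopen.
  U = {ν}, X ∖ U = {κ, λ, μ, ξ, ρ} — both open, so U is clopen.
  U = {ξ}, X ∖ U = {κ, λ, μ, ν, ρ} — both open, so U is clopen.
  U = {ρ}, X ∖ U = {κ, λ, μ, ν, ξ} — both open, so U is clopen.
  U = {κ, λ}, X ∖ U = {μ, ν, ξ, ρ} — both open, so U is clopen.
  U = {μ, ν}, X ∖ U = {κ, λ, ξ, ρ} — both open, so U is clopen.
  U = {μ, ξ}, X ∖ U = {κ, λ, ν, ρ} — both open, so U is clopen.
  U = {μ, ρ}, X ∖ U = {κ, λ, ν, ξ} — both open, so U is clopen.
  U = {ν, ξ}, X ∖ U = {κ, λ, μ, ρ} — both open, so U is clopen.
  U = {ν, ρ}, X ∖ U = {κ, λ, μ, ξ} — both open, so U is clopen.
  U = {ξ, ρ}, X ∖ U = {κ, λ, μ, ν} — both open, so U is clopen.
  U = {κ, λ, μ}, X ∖ U = {ν, ξ, ρ} — both open, so U is clopen.
  U = {κ, λ, ν}, X ∖ U = {μ, ξ, ρ} — both open, so U is clopen.
  U = {κ, λ, ξ}, X ∖ U = {μ, ν, ρ} — both open, so U is clopen.
  U = {κ, λ, ρ}, X ∖ U = {μ, ν, ξ} — both open, so U is clopen.
  U = {μ, ν, ξ}, X ∖ U = {κ, λ, ρ} — both open, so U is clopen.
  U = {μ, ν, ρ}, X ∖ U = {κ, λ, ξ} — both open, so U is clopen.
  U = {μ, ξ, ρ}, X ∖ U = {κ, λ, ν} — both open, so U is clopen.
  U = {ν, ξ, ρ}, X ∖ U = {κ, λ, μ} — both open, so U is clopen.
  U = {κ, λ, μ, ν}, X ∖ U = {ξ, ρ} — both open, so U is clopen.
  U = {κ, λ, μ, ξ}, X ∖ U = {ν, ρ} — both open, so U is clopen.
  U = {κ, λ, μ, ρ}, X ∖ U = {ν, ξ} — both open, so U is clopen.
  U = {κ, λ, ν, ξ}, X ∖ U = {μ, ρ} — both open, so U is clopen.
  U = {κ, λ, ν, ρ}, X ∖ U = {μ, ξ} — both open, so U is clopen.
  U = {κ, λ, ξ, ρ}, X ∖ U = {μ, ν} — both open, so U is clopen.
  U = {μ, ν, ξ, ρ}, X ∖ U = {κ, λ} — both open, so U is clopen.
  U = {κ, λ, μ, ν, ξ}, X ∖ U = {ρ} — both open, so U is clopen.
  U = {κ, λ, μ, ν, ρ}, X ∖ U = {ξ} — both open, so U is clopen.
  U = {κ, λ, μ, ξ, ρ}, X ∖ U = {ν} — both open, so U is clopen.
  U = {κ, λ, ν, ξ, ρ}, X ∖ U = {μ} — both open, so U is clopen.
  U = {κ, λ, μ, ν, ξ, ρ}, X ∖ U = ∅ — both open, so U is clopen.
Nontrivial clopen(s) exist: e.g. {κ, λ, ν}. So (X, τ) is disconnected.
Compute connected components by grouping points that agree on all clopens:
  component: {μ}
  component: {ν}
  component: {ξ}
  component: {ρ}
  component: {κ, λ}


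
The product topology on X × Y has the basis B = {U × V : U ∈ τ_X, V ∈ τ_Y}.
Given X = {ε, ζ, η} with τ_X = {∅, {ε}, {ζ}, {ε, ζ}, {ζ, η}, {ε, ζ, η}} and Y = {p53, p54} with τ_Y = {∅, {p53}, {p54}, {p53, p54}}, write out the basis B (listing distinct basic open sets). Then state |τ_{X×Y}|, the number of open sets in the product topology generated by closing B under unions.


Basis B = {∅ × ∅, {ε} × {p53}, {ε} × {p54}, {ζ} × {p53}, {ζ} × {p54}, {ε} × {p53, p54}, {ε, ζ} × {p53}, {ε, ζ} × {p54}, {ζ} × {p53, p54}, {ζ, η} × {p53}, {ζ, η} × {p54}, {ε, ζ, η} × {p53}, {ε, ζ, η} × {p54}, {ε, ζ} × {p53, p54}, {ζ, η} × {p53, p54}, {ε, ζ, η} × {p53, p54}}; |τ_{X×Y}| = 36.

Enumerate products U × V with U ∈ τ_X, V ∈ τ_Y (deduplicated):
  ∅ × ∅ = {} (∅)
  {ε} × {p53} = {(ε,p53)}
  {ε} × {p54} = {(ε,p54)}
  {ζ} × {p53} = {(ζ,p53)}
  {ζ} × {p54} = {(ζ,p54)}
  {ε} × {p53, p54} = {(ε,p53), (ε,p54)}
  {ε, ζ} × {p53} = {(ε,p53), (ζ,p53)}
  {ε, ζ} × {p54} = {(ε,p54), (ζ,p54)}
  {ζ} × {p53, p54} = {(ζ,p53), (ζ,p54)}
  {ζ, η} × {p53} = {(ζ,p53), (η,p53)}
  {ζ, η} × {p54} = {(ζ,p54), (η,p54)}
  {ε, ζ, η} × {p53} = {(ε,p53), (ζ,p53), (η,p53)}
  {ε, ζ, η} × {p54} = {(ε,p54), (ζ,p54), (η,p54)}
  {ε, ζ} × {p53, p54} = {(ε,p53), (ε,p54), (ζ,p53), (ζ,p54)}
  {ζ, η} × {p53, p54} = {(ζ,p53), (ζ,p54), (η,p53), (η,p54)}
  {ε, ζ, η} × {p53, p54} = {(ε,p53), (ε,p54), (ζ,p53), (ζ,p54), (η,p53), (η,p54)}
These 16 distinct sets form the basis B.
Close under arbitrary unions to get τ_{X×Y}; counting gives |τ_{X×Y}| = 36.


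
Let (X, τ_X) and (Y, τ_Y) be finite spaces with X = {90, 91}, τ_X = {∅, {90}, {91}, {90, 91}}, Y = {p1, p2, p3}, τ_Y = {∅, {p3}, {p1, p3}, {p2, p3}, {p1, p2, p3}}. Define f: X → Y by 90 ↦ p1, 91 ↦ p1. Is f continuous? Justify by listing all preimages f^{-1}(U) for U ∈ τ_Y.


f IS continuous.

Compute f^{-1}(U) for each U ∈ τ_Y:
  U = ∅: f^{-1}(U) = ∅ ∈ τ_X ✓.
  U = {p3}: f^{-1}(U) = ∅ ∈ τ_X ✓.
  U = {p1, p3}: f^{-1}(U) = {90, 91} ∈ τ_X ✓.
  U = {p2, p3}: f^{-1}(U) = ∅ ∈ τ_X ✓.
  U = {p1, p2, p3}: f^{-1}(U) = {90, 91} ∈ τ_X ✓.
Every preimage lies in τ_X, so f IS continuous.


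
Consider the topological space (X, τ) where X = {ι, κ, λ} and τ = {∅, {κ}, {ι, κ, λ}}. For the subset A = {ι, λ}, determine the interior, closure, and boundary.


int(A) = ∅, cl(A) = {ι, λ}, ∂A = {ι, λ}.

Closed sets in (X, τ) are complements of opens:
  closed(X, τ) = {∅, {ι, λ}, {ι, κ, λ}}.
int(A) = ⋃ {U ∈ τ : U ⊆ A}. Opens contained in A: ∅.
Taking the union of these: int(A) = ∅.
cl(A) = ⋂ {C closed : A ⊆ C}. Closed sets containing A: {ι, λ}, {ι, κ, λ}.
Intersecting these: cl(A) = {ι, λ}.
∂A = cl(A) ∖ int(A) = {ι, λ} ∖ ∅ = {ι, λ}.


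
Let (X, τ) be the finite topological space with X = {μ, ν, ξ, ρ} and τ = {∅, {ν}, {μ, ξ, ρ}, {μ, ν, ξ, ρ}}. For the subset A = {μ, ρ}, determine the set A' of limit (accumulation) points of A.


A' = {μ, ξ, ρ}

For each x ∈ X, list the open sets U ∈ τ with x ∈ U, then check whether U ∩ (A ∖ {x}) ≠ ∅ for every such U.
  x = μ: opens ∋ x are {μ, ξ, ρ}, {μ, ν, ξ, ρ}; each meets A ∖ {μ}, so x IS a limit point.
  x = ν: open {ν} ∋ x has {ν} ∩ (A ∖ {ν}) = ∅, so x is NOT a limit point.
  x = ξ: opens ∋ x are {μ, ξ, ρ}, {μ, ν, ξ, ρ}; each meets A ∖ {ξ}, so x IS a limit point.
  x = ρ: opens ∋ x are {μ, ξ, ρ}, {μ, ν, ξ, ρ}; each meets A ∖ {ρ}, so x IS a limit point.
Collecting: A' = {μ, ξ, ρ}.


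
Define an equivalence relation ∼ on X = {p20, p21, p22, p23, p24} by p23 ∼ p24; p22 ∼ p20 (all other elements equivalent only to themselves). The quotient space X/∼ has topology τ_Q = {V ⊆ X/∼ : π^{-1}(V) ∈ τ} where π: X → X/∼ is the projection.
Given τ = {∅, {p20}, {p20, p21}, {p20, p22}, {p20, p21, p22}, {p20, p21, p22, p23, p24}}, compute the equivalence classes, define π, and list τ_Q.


X/∼ = {[p20=p22], [p21], [p23=p24]}; |τ_Q| = 4.

Equivalence classes: [p20=p22], [p21], [p23=p24].
Quotient map π: X → X/∼ sends p20 ↦ [p20=p22], p21 ↦ [p21], p22 ↦ [p20=p22], p23 ↦ [p23=p24], p24 ↦ [p23=p24].
For each subset V ⊆ X/∼, compute π^{-1}(V) ⊆ X and check whether π^{-1}(V) ∈ τ. V is open in τ_Q iff π^{-1}(V) ∈ τ.
  V = {}: π^{-1}(V) = ∅ ∈ τ ✓.
  V = {[p20=p22]}: π^{-1}(V) = {p20, p22} ∈ τ ✓.
  V = {[p21]}: π^{-1}(V) = {p21} ∉ τ ✗.
  V = {[p20=p22], [p21]}: π^{-1}(V) = {p20, p21, p22} ∈ τ ✓.
  V = {[p23=p24]}: π^{-1}(V) = {p23, p24} ∉ τ ✗.
  V = {[p20=p22], [p23=p24]}: π^{-1}(V) = {p20, p22, p23, p24} ∉ τ ✗.
  V = {[p21], [p23=p24]}: π^{-1}(V) = {p21, p23, p24} ∉ τ ✗.
  V = {[p20=p22], [p21], [p23=p24]}: π^{-1}(V) = {p20, p21, p22, p23, p24} ∈ τ ✓.
Open sets in the quotient: τ_Q = {{}, {[p20=p22]}, {[p20=p22], [p21]}, {[p20=p22], [p21], [p23=p24]}} (4 elements).


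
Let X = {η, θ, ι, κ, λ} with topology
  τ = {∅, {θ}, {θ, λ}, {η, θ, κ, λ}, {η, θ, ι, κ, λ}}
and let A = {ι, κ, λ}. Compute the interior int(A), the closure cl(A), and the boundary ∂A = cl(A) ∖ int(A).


int(A) = ∅, cl(A) = {η, ι, κ, λ}, ∂A = {η, ι, κ, λ}.

Closed sets in (X, τ) are complements of opens:
  closed(X, τ) = {∅, {ι}, {η, ι, κ}, {η, ι, κ, λ}, {η, θ, ι, κ, λ}}.
int(A) = ⋃ {U ∈ τ : U ⊆ A}. Opens contained in A: ∅.
Taking the union of these: int(A) = ∅.
cl(A) = ⋂ {C closed : A ⊆ C}. Closed sets containing A: {η, ι, κ, λ}, {η, θ, ι, κ, λ}.
Intersecting these: cl(A) = {η, ι, κ, λ}.
∂A = cl(A) ∖ int(A) = {η, ι, κ, λ} ∖ ∅ = {η, ι, κ, λ}.


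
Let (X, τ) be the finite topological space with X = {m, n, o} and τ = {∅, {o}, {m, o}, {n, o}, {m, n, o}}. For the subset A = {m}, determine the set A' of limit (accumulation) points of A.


A' = ∅

For each x ∈ X, list the open sets U ∈ τ with x ∈ U, then check whether U ∩ (A ∖ {x}) ≠ ∅ for every such U.
  x = m: open {m, o} ∋ x has {m, o} ∩ (A ∖ {m}) = ∅, so x is NOT a limit point.
  x = n: open {n, o} ∋ x has {n, o} ∩ (A ∖ {n}) = ∅, so x is NOT a limit point.
  x = o: open {o} ∋ x has {o} ∩ (A ∖ {o}) = ∅, so x is NOT a limit point.
Collecting: A' = ∅.


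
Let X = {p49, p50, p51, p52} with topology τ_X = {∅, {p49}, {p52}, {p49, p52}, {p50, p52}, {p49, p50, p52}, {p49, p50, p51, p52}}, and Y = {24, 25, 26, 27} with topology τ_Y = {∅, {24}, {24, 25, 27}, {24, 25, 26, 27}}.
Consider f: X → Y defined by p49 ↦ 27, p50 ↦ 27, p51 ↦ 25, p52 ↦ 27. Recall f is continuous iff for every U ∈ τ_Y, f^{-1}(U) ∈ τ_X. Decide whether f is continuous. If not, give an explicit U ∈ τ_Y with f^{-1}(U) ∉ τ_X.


f IS continuous.

Compute f^{-1}(U) for each U ∈ τ_Y:
  U = ∅: f^{-1}(U) = ∅ ∈ τ_X ✓.
  U = {24}: f^{-1}(U) = ∅ ∈ τ_X ✓.
  U = {24, 25, 27}: f^{-1}(U) = {p49, p50, p51, p52} ∈ τ_X ✓.
  U = {24, 25, 26, 27}: f^{-1}(U) = {p49, p50, p51, p52} ∈ τ_X ✓.
Every preimage lies in τ_X, so f IS continuous.


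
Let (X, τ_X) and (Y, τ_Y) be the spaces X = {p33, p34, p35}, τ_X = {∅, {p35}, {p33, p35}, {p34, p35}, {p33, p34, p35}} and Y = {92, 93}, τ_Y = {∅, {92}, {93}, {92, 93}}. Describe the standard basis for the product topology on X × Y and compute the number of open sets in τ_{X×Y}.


Basis B = {∅ × ∅, {p35} × {92}, {p35} × {93}, {p33, p35} × {92}, {p33, p35} × {93}, {p34, p35} × {92}, {p34, p35} × {93}, {p35} × {92, 93}, {p33, p34, p35} × {92}, {p33, p34, p35} × {93}, {p33, p35} × {92, 93}, {p34, p35} × {92, 93}, {p33, p34, p35} × {92, 93}}; |τ_{X×Y}| = 25.

Enumerate products U × V with U ∈ τ_X, V ∈ τ_Y (deduplicated):
  ∅ × ∅ = {} (∅)
  {p35} × {92} = {(p35,92)}
  {p35} × {93} = {(p35,93)}
  {p33, p35} × {92} = {(p33,92), (p35,92)}
  {p33, p35} × {93} = {(p33,93), (p35,93)}
  {p34, p35} × {92} = {(p34,92), (p35,92)}
  {p34, p35} × {93} = {(p34,93), (p35,93)}
  {p35} × {92, 93} = {(p35,92), (p35,93)}
  {p33, p34, p35} × {92} = {(p33,92), (p34,92), (p35,92)}
  {p33, p34, p35} × {93} = {(p33,93), (p34,93), (p35,93)}
  {p33, p35} × {92, 93} = {(p33,92), (p33,93), (p35,92), (p35,93)}
  {p34, p35} × {92, 93} = {(p34,92), (p34,93), (p35,92), (p35,93)}
  {p33, p34, p35} × {92, 93} = {(p33,92), (p33,93), (p34,92), (p34,93), (p35,92), (p35,93)}
These 13 distinct sets form the basis B.
Close under arbitrary unions to get τ_{X×Y}; counting gives |τ_{X×Y}| = 25.
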